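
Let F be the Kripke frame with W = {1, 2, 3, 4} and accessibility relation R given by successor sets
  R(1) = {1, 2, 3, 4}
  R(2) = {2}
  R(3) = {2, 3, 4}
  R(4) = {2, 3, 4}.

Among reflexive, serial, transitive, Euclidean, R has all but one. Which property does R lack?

Euclidean

Reflexive: yes — every world is R-related to itself.
Serial: yes — every world has a successor (e.g. 1 R 1).
Transitive: yes — every two-step R-path is closed by a direct edge.
Euclidean: no — 1 R 2 and 1 R 3, but not 2 R 3.
Only Euclidean fails.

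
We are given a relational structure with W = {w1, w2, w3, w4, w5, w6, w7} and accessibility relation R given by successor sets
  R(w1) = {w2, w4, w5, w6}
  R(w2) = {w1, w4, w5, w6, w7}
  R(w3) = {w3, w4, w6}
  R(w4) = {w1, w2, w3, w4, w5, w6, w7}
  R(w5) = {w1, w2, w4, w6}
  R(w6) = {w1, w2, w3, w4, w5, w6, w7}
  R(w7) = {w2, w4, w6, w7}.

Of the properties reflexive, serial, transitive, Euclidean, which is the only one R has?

serial

Reflexive: no — w1 is not related to itself.
Serial: yes — every world has a successor (e.g. w1 R w2).
Transitive: no — w1 R w2 and w2 R w7, but not w1 R w7.
Euclidean: no — w2 R w1 and w2 R w7, but not w1 R w7.
Only serial holds.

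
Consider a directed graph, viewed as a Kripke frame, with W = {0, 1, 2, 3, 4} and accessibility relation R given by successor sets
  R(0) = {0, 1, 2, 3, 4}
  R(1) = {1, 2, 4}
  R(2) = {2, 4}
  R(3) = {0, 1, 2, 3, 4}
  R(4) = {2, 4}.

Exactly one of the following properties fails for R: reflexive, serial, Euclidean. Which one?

Euclidean

Reflexive: yes — every world is R-related to itself.
Serial: yes — every world has a successor (e.g. 0 R 0).
Euclidean: no — 0 R 1 and 0 R 3, but not 1 R 3.
Only Euclidean fails.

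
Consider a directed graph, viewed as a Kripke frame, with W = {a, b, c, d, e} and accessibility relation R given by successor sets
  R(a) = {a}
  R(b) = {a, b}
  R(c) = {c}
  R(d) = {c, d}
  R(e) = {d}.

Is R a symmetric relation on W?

No

Symmetric: no — b R a but not a R b.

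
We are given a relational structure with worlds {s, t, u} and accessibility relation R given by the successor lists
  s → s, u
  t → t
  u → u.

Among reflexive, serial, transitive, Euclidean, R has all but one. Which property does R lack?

Reflexive: yes — every world is R-related to itself.
Serial: yes — every world has a successor (e.g. s R s).
Transitive: yes — every two-step R-path is closed by a direct edge.
Euclidean: no — s R u and s R s, but not u R s.
Only Euclidean fails.

Euclidean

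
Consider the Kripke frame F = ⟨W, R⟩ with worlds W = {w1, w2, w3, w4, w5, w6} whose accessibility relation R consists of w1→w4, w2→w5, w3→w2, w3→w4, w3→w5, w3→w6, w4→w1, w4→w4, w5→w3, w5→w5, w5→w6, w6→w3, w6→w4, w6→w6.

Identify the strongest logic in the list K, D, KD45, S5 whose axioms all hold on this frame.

D

Serial (axiom D): yes — every world has a successor (e.g. w1 R w4).
Euclidean (axiom 5): no — w3 R w2 and w3 R w4, but not w2 R w4.
Transitive (axiom 4): no — w2 R w5 and w5 R w3, but not w2 R w3.
Reflexive (axiom T): no — w1 is not related to itself.
So F validates K, D; KD45 would additionally require R to be Euclidean and transitive. The strongest is D.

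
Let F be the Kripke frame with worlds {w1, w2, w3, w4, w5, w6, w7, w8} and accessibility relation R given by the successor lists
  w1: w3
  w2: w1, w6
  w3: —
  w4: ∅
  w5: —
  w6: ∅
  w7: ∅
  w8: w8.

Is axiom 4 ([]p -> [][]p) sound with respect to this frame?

The schema 4 characterises exactly the transitive frames.
Transitive: no — w2 R w1 and w1 R w3, but not w2 R w3.

No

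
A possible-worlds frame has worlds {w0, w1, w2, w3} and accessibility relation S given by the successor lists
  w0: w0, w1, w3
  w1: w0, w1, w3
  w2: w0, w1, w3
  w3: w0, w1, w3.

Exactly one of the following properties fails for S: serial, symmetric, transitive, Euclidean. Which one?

symmetric

Serial: yes — every world has a successor (e.g. w0 S w0).
Symmetric: no — w2 S w0 but not w0 S w2.
Transitive: yes — every two-step S-path is closed by a direct edge.
Euclidean: yes — any two successors of a common world are S-related.
Only symmetric fails.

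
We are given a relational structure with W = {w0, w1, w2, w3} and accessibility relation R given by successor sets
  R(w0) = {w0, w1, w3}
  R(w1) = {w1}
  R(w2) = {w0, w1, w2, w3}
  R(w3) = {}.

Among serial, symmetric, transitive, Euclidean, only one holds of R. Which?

Serial: no — w3 has no R-successor.
Symmetric: no — w0 R w1 but not w1 R w0.
Transitive: yes — every two-step R-path is closed by a direct edge.
Euclidean: no — w0 R w1 and w0 R w3, but not w1 R w3.
Only transitive holds.

transitive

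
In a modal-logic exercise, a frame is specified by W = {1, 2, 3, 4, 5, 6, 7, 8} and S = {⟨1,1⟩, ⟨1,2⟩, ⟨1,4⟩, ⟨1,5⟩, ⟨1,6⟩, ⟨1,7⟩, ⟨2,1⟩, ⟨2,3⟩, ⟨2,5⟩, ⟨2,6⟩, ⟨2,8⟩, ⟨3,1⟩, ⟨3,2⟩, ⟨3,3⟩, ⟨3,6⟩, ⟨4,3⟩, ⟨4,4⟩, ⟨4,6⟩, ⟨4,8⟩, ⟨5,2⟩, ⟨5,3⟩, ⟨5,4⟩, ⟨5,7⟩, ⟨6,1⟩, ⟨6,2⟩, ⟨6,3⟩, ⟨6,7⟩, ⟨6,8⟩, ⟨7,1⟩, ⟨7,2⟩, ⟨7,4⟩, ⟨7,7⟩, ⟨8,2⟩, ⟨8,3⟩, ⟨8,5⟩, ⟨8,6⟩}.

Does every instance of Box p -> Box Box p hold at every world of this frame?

Axiom 4 corresponds to the accessibility relation being transitive.
Transitive: no — 1 S 2 and 2 S 3, but not 1 S 3.

No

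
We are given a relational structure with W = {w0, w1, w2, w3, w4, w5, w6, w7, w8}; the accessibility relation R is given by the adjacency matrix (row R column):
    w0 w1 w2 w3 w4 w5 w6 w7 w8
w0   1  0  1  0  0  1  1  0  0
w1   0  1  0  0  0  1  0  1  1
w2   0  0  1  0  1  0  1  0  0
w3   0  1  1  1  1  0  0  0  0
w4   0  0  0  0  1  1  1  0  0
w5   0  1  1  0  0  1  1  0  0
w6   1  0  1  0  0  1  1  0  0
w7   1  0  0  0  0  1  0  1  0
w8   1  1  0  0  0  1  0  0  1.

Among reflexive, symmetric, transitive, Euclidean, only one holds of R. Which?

reflexive

Reflexive: yes — every world is R-related to itself.
Symmetric: no — w0 R w2 but not w2 R w0.
Transitive: no — w0 R w2 and w2 R w4, but not w0 R w4.
Euclidean: no — w0 R w2 and w0 R w5, but not w2 R w5.
Only reflexive holds.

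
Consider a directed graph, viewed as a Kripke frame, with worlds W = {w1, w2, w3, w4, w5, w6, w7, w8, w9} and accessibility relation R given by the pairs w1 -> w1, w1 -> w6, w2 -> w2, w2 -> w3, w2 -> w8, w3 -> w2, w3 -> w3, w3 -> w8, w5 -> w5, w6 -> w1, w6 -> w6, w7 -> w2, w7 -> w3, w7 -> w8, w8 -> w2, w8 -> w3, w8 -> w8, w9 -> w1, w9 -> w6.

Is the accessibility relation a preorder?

Reflexive: no — w4 is not related to itself.
Transitive: yes — every two-step R-path is closed by a direct edge.
So R is not a preorder.

No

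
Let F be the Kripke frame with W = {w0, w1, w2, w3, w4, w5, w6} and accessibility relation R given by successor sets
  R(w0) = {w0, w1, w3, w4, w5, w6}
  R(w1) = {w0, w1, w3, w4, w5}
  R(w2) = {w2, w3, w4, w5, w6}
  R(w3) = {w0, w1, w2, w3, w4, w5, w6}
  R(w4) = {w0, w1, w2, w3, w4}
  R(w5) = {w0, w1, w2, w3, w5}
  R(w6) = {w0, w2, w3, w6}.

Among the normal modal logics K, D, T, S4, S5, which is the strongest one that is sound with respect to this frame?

Serial (axiom D): yes — every world has a successor (e.g. w0 R w0).
Reflexive (axiom T): yes — every world is R-related to itself.
Transitive (axiom 4): no — w0 R w3 and w3 R w2, but not w0 R w2.
Euclidean (axiom 5): no — w0 R w1 and w0 R w6, but not w1 R w6.
So F validates K, D, T; S4 would additionally require R to be transitive. The strongest is T.

T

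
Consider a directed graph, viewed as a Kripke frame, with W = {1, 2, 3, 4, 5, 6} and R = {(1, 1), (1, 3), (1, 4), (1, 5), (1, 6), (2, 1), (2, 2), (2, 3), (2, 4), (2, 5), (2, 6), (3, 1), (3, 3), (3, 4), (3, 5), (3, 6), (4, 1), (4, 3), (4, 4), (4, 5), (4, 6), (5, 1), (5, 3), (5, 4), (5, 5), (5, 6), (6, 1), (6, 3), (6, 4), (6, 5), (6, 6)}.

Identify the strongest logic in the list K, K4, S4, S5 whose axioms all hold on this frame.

Transitive (axiom 4): yes — every two-step R-path is closed by a direct edge.
Reflexive (axiom T): yes — every world is R-related to itself.
Euclidean (axiom 5): no — 2 R 1 and 2 R 2, but not 1 R 2.
So F validates K, K4, S4; S5 would additionally require R to be Euclidean. The strongest is S4.

S4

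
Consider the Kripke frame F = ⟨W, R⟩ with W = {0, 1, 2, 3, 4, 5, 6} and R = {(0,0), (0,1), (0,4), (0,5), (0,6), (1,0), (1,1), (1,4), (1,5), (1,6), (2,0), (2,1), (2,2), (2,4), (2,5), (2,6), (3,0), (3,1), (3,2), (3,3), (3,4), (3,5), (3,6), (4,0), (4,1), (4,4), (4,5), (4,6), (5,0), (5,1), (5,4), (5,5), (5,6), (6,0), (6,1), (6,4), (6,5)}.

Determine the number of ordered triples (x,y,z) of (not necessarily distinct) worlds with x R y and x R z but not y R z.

22

Enumerating: (0,6,6), (1,6,6), (2,0,2), (2,1,2), (2,4,2), (2,5,2), (2,6,2), (2,6,6), (3,0,2), (3,0,3), (3,1,2), (3,1,3), … and 10 more.
Total: 22.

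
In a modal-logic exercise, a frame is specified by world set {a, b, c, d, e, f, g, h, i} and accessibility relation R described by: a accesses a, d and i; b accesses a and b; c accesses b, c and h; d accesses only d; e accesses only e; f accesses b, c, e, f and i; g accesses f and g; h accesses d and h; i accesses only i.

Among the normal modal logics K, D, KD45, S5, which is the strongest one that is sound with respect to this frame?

Serial (axiom D): yes — every world has a successor (e.g. a R a).
Euclidean (axiom 5): no — a R d and a R i, but not d R i.
Transitive (axiom 4): no — b R a and a R d, but not b R d.
Reflexive (axiom T): yes — every world is R-related to itself.
So F validates K, D; KD45 would additionally require R to be Euclidean and transitive. The strongest is D.

D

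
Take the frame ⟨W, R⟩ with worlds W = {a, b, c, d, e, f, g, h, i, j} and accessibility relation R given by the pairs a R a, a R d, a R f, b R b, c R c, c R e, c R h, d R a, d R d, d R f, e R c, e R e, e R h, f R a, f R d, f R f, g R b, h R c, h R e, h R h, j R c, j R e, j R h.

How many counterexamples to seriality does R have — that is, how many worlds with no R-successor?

Enumerating: i.

1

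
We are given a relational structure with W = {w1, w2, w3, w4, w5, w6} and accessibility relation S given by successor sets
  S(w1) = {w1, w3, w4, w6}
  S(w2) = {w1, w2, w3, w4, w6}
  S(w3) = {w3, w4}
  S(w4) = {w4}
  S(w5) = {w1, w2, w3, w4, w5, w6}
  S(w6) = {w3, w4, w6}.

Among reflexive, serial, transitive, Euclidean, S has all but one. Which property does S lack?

Euclidean

Reflexive: yes — every world is S-related to itself.
Serial: yes — every world has a successor (e.g. w1 S w1).
Transitive: yes — every two-step S-path is closed by a direct edge.
Euclidean: no — w1 S w3 and w1 S w6, but not w3 S w6.
Only Euclidean fails.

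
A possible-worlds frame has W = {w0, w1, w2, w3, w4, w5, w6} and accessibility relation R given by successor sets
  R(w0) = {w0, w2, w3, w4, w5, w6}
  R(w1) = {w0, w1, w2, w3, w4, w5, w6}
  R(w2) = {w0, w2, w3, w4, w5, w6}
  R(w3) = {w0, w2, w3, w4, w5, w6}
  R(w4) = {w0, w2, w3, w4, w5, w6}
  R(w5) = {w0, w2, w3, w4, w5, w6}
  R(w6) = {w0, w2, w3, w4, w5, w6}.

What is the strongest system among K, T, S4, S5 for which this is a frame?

S4

Reflexive (axiom T): yes — every world is R-related to itself.
Transitive (axiom 4): yes — every two-step R-path is closed by a direct edge.
Euclidean (axiom 5): no — w1 R w0 and w1 R w1, but not w0 R w1.
So F validates K, T, S4; S5 would additionally require R to be Euclidean. The strongest is S4.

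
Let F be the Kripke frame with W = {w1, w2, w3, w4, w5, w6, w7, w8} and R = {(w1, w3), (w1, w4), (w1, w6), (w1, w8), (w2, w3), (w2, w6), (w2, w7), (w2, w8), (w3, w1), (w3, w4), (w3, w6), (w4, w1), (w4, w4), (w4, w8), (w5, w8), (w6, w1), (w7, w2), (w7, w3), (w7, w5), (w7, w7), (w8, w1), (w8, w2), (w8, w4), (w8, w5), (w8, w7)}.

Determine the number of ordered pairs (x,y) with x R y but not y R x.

7

Enumerating: (w2,w3), (w2,w6), (w3,w4), (w3,w6), (w7,w3), (w7,w5), (w8,w7).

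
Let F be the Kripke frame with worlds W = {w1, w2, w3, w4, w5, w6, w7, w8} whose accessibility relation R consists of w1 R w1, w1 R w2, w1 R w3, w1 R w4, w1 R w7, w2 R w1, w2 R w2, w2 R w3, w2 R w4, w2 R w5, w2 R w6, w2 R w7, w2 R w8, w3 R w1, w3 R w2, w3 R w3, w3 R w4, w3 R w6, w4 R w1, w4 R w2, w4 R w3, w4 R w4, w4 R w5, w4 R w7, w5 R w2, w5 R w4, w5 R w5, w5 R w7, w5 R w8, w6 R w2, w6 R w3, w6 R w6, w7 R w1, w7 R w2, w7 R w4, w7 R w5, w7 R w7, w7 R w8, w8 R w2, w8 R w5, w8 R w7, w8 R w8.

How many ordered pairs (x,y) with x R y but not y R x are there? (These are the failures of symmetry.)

R is symmetric; there are no such tuples.

0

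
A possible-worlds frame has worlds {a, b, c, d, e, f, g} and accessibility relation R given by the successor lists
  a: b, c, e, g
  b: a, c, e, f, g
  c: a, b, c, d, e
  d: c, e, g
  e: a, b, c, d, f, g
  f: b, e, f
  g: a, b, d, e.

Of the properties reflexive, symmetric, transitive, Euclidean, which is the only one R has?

symmetric

Reflexive: no — a is not related to itself.
Symmetric: yes — every pair in R has its reverse in R.
Transitive: no — a R b and b R f, but not a R f.
Euclidean: no — a R c and a R g, but not c R g.
Only symmetric holds.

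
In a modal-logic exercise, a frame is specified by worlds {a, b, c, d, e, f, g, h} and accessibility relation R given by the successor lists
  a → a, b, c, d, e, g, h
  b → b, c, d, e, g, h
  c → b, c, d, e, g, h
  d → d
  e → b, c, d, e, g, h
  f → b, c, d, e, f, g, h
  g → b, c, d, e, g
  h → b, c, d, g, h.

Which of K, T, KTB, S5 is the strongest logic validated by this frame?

T

Reflexive (axiom T): yes — every world is R-related to itself.
Symmetric (axiom B): no — a R b but not b R a.
Euclidean (axiom 5): no — a R d and a R b, but not d R b.
So F validates K, T; KTB would additionally require R to be symmetric. The strongest is T.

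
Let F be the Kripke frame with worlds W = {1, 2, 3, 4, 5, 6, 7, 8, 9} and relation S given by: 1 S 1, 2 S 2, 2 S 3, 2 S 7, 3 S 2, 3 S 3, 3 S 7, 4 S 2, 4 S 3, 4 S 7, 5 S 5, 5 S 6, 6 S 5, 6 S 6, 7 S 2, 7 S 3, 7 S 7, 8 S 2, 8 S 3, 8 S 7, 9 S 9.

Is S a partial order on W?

Reflexive: no — 4 is not related to itself.
Transitive: yes — every two-step S-path is closed by a direct edge.
Antisymmetric: no — 2 S 3 and 3 S 2 with 2 ≠ 3.
So S is not a partial order.

No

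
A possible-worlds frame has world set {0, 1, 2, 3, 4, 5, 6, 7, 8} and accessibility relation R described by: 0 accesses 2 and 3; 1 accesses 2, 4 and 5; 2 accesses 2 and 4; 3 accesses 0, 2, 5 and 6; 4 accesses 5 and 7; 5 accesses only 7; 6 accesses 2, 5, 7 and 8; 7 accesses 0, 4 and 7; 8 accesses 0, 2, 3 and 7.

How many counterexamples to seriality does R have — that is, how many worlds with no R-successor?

R is serial; there are no such worlds.

0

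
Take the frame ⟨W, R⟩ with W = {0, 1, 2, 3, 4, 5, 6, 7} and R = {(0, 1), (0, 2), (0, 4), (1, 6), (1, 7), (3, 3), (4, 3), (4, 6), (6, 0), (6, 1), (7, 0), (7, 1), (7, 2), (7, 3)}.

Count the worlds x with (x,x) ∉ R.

Enumerating: 0, 1, 2, 4, 5, 6, 7.

7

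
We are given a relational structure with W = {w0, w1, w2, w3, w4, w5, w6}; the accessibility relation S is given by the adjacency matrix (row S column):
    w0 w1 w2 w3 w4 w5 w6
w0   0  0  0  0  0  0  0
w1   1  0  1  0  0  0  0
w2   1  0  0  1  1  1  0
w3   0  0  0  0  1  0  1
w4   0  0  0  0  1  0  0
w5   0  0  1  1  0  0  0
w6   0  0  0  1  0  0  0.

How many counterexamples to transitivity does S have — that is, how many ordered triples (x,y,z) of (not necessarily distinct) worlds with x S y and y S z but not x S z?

13

Enumerating: (w1,w2,w3), (w1,w2,w4), (w1,w2,w5), (w2,w3,w6), (w2,w5,w2), (w3,w6,w3), (w5,w2,w0), (w5,w2,w4), (w5,w2,w5), (w5,w3,w4), (w5,w3,w6), (w6,w3,w4), (w6,w3,w6).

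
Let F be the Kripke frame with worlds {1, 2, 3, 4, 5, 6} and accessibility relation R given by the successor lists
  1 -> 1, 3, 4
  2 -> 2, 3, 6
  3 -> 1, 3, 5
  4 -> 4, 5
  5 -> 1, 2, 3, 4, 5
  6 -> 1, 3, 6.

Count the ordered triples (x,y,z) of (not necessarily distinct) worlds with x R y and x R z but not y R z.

Enumerating: (1,3,4), (1,4,1), (1,4,3), (2,3,2), (2,3,6), (2,6,2), (3,1,5), (5,1,2), (5,1,5), (5,2,1), (5,2,4), (5,2,5), … and 7 more.
Total: 19.

19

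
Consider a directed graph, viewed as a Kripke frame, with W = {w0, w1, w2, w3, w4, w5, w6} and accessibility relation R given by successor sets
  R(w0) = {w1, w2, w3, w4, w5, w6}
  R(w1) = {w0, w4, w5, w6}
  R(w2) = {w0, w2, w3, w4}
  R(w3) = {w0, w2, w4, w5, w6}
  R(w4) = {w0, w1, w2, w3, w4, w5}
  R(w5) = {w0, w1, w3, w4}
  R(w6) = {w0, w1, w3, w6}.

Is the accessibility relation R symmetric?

Yes

Symmetric: yes — every pair in R has its reverse in R.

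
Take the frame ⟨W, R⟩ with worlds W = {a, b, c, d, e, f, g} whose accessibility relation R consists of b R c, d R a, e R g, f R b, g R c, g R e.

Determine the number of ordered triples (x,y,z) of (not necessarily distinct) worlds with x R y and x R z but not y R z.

8

Enumerating: (b,c,c), (d,a,a), (e,g,g), (f,b,b), (g,c,c), (g,c,e), (g,e,c), (g,e,e).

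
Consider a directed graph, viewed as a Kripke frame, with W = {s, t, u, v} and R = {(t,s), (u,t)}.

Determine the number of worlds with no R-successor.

Enumerating: s, v.

2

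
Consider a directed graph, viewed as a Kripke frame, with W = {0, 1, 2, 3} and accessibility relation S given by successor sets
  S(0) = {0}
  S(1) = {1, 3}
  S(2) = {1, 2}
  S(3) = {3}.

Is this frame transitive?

Transitive: no — 2 S 1 and 1 S 3, but not 2 S 3.

No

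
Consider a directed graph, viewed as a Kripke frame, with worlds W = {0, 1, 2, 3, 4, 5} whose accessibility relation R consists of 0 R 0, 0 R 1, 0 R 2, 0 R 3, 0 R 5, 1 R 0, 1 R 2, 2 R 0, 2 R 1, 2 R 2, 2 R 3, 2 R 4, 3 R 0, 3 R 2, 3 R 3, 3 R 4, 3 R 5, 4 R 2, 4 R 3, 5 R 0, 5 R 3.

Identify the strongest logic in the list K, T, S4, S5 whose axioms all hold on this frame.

K

Reflexive (axiom T): no — 1 is not related to itself.
Transitive (axiom 4): no — 0 R 2 and 2 R 4, but not 0 R 4.
Euclidean (axiom 5): no — 0 R 1 and 0 R 3, but not 1 R 3.
So F validates K; T would additionally require R to be reflexive. The strongest is K.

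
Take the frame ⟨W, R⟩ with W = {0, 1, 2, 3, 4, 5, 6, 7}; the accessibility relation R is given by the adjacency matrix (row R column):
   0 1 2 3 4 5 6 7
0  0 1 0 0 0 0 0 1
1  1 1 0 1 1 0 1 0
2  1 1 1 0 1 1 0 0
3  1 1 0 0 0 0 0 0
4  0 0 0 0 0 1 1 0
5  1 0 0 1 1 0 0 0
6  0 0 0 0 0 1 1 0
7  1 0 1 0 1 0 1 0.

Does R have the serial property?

Yes

Serial: yes — every world has a successor (e.g. 0 R 1).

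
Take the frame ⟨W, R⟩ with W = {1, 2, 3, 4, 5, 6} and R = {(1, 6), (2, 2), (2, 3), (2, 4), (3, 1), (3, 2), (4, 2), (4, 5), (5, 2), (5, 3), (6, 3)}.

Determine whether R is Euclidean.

Euclidean: no — 2 R 3 and 2 R 4, but not 3 R 4.

No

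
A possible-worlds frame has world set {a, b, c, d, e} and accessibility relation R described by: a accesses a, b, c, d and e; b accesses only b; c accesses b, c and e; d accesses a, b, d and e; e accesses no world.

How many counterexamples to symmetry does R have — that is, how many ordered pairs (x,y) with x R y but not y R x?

7

Enumerating: (a,b), (a,c), (a,e), (c,b), (c,e), (d,b), (d,e).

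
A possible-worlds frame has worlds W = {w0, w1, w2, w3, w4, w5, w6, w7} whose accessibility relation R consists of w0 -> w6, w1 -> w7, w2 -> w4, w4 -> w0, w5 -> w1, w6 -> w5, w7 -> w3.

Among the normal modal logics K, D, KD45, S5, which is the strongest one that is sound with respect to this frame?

K

Serial (axiom D): no — w3 has no R-successor.
Euclidean (axiom 5): no — w0 R w6 and w0 R w6, but not w6 R w6.
Transitive (axiom 4): no — w0 R w6 and w6 R w5, but not w0 R w5.
Reflexive (axiom T): no — w0 is not related to itself.
So F validates K; D would additionally require R to be serial. The strongest is K.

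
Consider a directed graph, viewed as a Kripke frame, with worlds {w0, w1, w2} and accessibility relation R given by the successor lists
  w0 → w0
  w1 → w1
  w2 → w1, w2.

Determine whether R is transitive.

Transitive: yes — every two-step R-path is closed by a direct edge.

Yes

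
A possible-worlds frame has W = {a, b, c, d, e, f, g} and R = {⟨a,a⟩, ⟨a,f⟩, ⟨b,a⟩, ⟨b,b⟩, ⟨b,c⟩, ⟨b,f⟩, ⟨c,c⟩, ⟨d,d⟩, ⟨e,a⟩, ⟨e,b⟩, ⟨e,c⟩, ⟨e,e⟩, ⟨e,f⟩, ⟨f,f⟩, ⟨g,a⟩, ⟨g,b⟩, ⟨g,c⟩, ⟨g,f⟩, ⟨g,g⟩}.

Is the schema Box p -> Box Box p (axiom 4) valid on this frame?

By correspondence theory, 4 is valid on a frame iff R is transitive.
Transitive: yes — every two-step R-path is closed by a direct edge.

Yes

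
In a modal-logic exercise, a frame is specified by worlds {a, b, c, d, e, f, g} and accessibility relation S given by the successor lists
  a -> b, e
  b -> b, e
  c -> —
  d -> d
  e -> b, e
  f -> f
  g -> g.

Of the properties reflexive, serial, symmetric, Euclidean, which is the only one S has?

Reflexive: no — a is not related to itself.
Serial: no — c has no S-successor.
Symmetric: no — a S b but not b S a.
Euclidean: yes — any two successors of a common world are S-related.
Only Euclidean holds.

Euclidean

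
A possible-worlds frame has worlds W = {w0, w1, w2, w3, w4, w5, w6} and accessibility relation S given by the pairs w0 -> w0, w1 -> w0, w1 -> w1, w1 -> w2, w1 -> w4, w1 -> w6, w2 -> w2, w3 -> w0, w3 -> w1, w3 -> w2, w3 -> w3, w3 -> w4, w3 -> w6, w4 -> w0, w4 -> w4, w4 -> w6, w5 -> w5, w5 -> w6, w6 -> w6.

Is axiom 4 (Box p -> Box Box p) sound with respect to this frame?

Yes

By correspondence theory, 4 is valid on a frame iff S is transitive.
Transitive: yes — every two-step S-path is closed by a direct edge.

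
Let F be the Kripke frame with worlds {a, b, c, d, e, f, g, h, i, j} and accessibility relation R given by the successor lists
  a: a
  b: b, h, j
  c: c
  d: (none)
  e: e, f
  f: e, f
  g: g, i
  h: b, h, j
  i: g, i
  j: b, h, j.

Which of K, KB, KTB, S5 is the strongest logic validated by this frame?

KB

Symmetric (axiom B): yes — every pair in R has its reverse in R.
Reflexive (axiom T): no — d is not related to itself.
Euclidean (axiom 5): yes — any two successors of a common world are R-related.
So F validates K, KB; KTB would additionally require R to be reflexive. The strongest is KB.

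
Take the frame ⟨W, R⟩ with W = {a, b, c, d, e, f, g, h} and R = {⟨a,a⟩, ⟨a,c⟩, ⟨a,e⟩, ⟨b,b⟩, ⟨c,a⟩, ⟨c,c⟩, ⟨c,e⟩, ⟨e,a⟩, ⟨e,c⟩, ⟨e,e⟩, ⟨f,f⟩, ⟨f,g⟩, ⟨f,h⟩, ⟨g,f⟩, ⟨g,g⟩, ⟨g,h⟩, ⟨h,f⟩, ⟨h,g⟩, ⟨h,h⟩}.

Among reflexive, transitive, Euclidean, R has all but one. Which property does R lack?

reflexive

Reflexive: no — d is not related to itself.
Transitive: yes — every two-step R-path is closed by a direct edge.
Euclidean: yes — any two successors of a common world are R-related.
Only reflexive fails.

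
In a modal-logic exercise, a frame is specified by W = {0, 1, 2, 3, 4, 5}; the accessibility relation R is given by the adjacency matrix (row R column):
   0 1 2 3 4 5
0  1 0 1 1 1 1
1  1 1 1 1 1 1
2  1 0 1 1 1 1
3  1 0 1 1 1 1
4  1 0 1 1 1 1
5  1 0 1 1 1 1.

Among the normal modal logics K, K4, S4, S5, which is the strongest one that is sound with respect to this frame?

S4

Transitive (axiom 4): yes — every two-step R-path is closed by a direct edge.
Reflexive (axiom T): yes — every world is R-related to itself.
Euclidean (axiom 5): no — 1 R 0 and 1 R 1, but not 0 R 1.
So F validates K, K4, S4; S5 would additionally require R to be Euclidean. The strongest is S4.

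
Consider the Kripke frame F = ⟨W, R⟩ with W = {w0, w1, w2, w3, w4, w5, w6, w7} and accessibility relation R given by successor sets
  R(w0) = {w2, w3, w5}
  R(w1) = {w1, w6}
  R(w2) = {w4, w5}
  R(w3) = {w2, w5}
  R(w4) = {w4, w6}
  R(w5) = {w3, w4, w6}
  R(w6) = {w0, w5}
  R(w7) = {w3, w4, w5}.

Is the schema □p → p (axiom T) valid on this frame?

Axiom T corresponds to the accessibility relation being reflexive.
Reflexive: no — w0 is not related to itself.

No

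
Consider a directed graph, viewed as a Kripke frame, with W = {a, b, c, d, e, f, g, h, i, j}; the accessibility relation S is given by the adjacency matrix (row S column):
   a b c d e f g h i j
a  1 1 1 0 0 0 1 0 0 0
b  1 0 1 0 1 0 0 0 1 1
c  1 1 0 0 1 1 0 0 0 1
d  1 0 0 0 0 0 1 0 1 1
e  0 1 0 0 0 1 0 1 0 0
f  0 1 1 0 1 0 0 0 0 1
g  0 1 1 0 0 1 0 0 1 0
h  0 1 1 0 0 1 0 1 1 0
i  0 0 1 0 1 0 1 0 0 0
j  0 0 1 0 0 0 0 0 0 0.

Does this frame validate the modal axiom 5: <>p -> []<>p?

No

By correspondence theory, 5 is valid on a frame iff S is Euclidean.
Euclidean: no — a S b and a S g, but not b S g.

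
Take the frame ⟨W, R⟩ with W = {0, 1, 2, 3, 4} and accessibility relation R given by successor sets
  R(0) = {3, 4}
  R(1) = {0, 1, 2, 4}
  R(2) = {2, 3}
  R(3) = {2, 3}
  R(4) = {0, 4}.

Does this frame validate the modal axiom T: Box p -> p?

By correspondence theory, T is valid on a frame iff R is reflexive.
Reflexive: no — 0 is not related to itself.

No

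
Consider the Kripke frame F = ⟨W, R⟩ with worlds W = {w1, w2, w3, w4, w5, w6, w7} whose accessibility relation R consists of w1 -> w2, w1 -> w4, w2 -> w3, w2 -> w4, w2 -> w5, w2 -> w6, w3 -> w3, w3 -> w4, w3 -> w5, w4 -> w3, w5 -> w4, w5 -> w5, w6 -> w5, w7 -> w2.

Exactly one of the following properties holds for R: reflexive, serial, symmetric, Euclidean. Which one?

serial

Reflexive: no — w1 is not related to itself.
Serial: yes — every world has a successor (e.g. w1 R w2).
Symmetric: no — w1 R w2 but not w2 R w1.
Euclidean: no — w1 R w4 and w1 R w2, but not w4 R w2.
Only serial holds.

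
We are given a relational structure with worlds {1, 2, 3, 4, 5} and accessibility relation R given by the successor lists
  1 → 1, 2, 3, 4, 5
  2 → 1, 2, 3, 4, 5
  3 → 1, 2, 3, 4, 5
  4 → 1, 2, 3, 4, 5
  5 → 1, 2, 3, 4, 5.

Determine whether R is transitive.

Transitive: yes — every two-step R-path is closed by a direct edge.

Yes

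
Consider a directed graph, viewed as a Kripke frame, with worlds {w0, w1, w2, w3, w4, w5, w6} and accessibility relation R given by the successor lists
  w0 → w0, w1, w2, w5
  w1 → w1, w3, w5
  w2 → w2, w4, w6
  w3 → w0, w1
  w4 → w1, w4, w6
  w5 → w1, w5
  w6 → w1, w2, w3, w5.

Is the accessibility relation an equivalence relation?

No

Reflexive: no — w3 is not related to itself.
Symmetric: no — w0 R w1 but not w1 R w0.
Transitive: no — w0 R w1 and w1 R w3, but not w0 R w3.
So R is not an equivalence relation.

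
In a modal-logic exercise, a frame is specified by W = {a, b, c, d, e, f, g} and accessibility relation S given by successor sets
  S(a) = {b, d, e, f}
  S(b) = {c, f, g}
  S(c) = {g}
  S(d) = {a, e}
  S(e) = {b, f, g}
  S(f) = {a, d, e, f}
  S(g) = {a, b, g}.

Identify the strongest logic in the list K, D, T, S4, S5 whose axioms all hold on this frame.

D

Serial (axiom D): yes — every world has a successor (e.g. a S b).
Reflexive (axiom T): no — a is not related to itself.
Transitive (axiom 4): no — a S b and b S c, but not a S c.
Euclidean (axiom 5): no — a S b and a S d, but not b S d.
So F validates K, D; T would additionally require S to be reflexive. The strongest is D.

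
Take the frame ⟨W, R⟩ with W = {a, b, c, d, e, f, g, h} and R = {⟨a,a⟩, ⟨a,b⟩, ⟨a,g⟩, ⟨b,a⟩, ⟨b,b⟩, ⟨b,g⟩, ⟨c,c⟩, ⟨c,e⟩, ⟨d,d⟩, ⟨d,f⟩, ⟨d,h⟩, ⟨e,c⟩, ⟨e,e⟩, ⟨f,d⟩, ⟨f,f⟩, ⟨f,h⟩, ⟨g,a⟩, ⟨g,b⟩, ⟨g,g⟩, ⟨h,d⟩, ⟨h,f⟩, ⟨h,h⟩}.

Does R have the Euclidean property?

Yes

Euclidean: yes — any two successors of a common world are R-related.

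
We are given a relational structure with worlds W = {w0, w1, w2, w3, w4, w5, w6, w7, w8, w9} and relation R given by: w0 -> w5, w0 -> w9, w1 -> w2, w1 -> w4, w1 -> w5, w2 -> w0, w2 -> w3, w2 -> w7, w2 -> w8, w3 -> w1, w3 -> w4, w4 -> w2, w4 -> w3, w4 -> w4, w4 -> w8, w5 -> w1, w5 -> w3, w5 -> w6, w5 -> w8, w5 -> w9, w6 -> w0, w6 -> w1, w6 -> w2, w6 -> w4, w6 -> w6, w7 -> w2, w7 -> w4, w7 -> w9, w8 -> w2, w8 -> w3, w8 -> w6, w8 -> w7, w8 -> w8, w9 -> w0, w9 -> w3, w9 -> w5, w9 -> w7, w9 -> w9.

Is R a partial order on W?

No

Reflexive: no — w0 is not related to itself.
Transitive: no — w0 R w5 and w5 R w1, but not w0 R w1.
Antisymmetric: no — w0 R w9 and w9 R w0 with w0 ≠ w9.
So R is not a partial order.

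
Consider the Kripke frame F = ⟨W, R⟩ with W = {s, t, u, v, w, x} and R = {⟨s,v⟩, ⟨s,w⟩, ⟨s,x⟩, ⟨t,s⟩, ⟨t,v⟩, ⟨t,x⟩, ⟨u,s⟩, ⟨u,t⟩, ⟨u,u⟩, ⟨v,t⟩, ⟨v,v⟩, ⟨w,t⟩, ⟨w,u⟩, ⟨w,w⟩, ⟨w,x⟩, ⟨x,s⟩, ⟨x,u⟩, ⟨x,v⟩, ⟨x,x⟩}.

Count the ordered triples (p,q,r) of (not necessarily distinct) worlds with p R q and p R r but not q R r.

Enumerating: (s,v,w), (s,v,x), (s,w,v), (s,x,w), (t,s,s), (t,v,s), (t,v,x), (u,s,s), (u,s,t), (u,s,u), (u,t,t), (u,t,u), … and 15 more.
Total: 27.

27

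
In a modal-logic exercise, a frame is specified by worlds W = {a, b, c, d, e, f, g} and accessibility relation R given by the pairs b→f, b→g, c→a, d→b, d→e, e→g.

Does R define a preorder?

Reflexive: no — a is not related to itself.
Transitive: no — d R b and b R f, but not d R f.
So R is not a preorder.

No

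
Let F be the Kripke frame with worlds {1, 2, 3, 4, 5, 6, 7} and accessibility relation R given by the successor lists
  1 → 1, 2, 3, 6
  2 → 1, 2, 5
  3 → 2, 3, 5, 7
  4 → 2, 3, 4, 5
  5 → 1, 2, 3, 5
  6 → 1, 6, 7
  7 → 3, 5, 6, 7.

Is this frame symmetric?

No

Symmetric: no — 1 R 3 but not 3 R 1.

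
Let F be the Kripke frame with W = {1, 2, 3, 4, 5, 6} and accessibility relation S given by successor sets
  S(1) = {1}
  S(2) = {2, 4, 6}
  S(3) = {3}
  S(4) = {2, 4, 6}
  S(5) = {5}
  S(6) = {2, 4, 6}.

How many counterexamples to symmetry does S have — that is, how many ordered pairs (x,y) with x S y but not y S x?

S is symmetric; there are no such tuples.

0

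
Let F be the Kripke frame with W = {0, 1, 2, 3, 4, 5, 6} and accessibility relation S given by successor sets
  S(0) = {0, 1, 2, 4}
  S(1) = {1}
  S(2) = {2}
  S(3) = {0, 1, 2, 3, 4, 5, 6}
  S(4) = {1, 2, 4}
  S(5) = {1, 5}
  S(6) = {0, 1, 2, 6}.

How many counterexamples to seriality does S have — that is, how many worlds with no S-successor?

0

S is serial; there are no such worlds.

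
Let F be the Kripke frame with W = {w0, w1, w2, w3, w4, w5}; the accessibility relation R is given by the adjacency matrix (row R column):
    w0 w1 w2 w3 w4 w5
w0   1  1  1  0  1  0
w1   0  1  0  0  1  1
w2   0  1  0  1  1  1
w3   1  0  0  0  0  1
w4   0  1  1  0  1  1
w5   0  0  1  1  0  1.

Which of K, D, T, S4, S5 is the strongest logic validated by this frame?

D

Serial (axiom D): yes — every world has a successor (e.g. w0 R w0).
Reflexive (axiom T): no — w2 is not related to itself.
Transitive (axiom 4): no — w0 R w1 and w1 R w5, but not w0 R w5.
Euclidean (axiom 5): no — w0 R w1 and w0 R w2, but not w1 R w2.
So F validates K, D; T would additionally require R to be reflexive. The strongest is D.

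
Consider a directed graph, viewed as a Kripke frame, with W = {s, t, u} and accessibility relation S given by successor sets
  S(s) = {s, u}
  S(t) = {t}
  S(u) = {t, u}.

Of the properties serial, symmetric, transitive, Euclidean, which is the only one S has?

Serial: yes — every world has a successor (e.g. s S s).
Symmetric: no — s S u but not u S s.
Transitive: no — s S u and u S t, but not s S t.
Euclidean: no — s S u and s S s, but not u S s.
Only serial holds.

serial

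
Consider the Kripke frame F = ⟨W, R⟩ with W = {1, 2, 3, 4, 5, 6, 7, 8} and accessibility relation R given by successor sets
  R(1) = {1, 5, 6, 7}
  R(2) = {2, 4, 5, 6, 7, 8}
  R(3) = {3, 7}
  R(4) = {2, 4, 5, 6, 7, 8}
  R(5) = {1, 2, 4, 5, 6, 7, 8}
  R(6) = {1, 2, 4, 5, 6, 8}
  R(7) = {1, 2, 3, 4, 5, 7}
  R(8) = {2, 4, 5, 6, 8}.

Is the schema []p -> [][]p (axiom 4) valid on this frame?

By correspondence theory, 4 is valid on a frame iff R is transitive.
Transitive: no — 1 R 5 and 5 R 2, but not 1 R 2.

No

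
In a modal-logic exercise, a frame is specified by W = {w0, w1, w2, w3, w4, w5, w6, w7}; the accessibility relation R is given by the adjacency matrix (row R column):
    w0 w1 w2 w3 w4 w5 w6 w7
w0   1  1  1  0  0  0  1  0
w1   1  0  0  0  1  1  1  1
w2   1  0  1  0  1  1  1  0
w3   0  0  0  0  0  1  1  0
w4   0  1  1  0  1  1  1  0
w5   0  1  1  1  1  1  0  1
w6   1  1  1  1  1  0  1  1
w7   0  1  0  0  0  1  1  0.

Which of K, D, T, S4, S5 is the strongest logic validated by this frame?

D

Serial (axiom D): yes — every world has a successor (e.g. w0 R w0).
Reflexive (axiom T): no — w1 is not related to itself.
Transitive (axiom 4): no — w0 R w1 and w1 R w4, but not w0 R w4.
Euclidean (axiom 5): no — w0 R w1 and w0 R w2, but not w1 R w2.
So F validates K, D; T would additionally require R to be reflexive. The strongest is D.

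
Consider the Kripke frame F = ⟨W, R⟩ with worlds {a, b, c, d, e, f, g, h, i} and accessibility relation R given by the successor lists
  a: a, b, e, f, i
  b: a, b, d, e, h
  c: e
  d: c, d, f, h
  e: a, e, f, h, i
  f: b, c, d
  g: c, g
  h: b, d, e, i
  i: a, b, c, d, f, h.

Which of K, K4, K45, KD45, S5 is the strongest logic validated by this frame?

Transitive (axiom 4): no — a R b and b R d, but not a R d.
Euclidean (axiom 5): no — a R b and a R f, but not b R f.
Serial (axiom D): yes — every world has a successor (e.g. a R a).
Reflexive (axiom T): no — c is not related to itself.
So F validates K; K4 would additionally require R to be transitive. The strongest is K.

K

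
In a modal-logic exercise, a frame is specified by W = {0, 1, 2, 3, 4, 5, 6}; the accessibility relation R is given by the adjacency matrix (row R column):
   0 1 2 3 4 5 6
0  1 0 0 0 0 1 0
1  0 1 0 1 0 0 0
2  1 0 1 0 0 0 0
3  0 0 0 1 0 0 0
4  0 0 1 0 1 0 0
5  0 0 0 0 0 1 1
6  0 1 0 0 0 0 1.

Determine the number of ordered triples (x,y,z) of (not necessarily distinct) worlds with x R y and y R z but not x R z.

Enumerating: (0,5,6), (2,0,5), (4,2,0), (5,6,1), (6,1,3).

5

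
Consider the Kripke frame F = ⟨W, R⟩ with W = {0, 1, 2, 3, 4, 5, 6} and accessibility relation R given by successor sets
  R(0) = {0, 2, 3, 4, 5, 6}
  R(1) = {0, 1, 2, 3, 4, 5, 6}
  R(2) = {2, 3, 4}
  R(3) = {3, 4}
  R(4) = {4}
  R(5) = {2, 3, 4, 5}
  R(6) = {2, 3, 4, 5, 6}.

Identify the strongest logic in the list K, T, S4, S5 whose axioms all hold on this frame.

S4

Reflexive (axiom T): yes — every world is R-related to itself.
Transitive (axiom 4): yes — every two-step R-path is closed by a direct edge.
Euclidean (axiom 5): no — 0 R 2 and 0 R 5, but not 2 R 5.
So F validates K, T, S4; S5 would additionally require R to be Euclidean. The strongest is S4.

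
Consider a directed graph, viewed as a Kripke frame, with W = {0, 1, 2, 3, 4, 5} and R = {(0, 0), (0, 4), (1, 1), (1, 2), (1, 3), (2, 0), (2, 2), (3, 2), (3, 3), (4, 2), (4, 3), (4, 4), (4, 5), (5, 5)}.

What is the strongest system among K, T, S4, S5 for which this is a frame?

Reflexive (axiom T): yes — every world is R-related to itself.
Transitive (axiom 4): no — 0 R 4 and 4 R 2, but not 0 R 2.
Euclidean (axiom 5): no — 1 R 2 and 1 R 3, but not 2 R 3.
So F validates K, T; S4 would additionally require R to be transitive. The strongest is T.

T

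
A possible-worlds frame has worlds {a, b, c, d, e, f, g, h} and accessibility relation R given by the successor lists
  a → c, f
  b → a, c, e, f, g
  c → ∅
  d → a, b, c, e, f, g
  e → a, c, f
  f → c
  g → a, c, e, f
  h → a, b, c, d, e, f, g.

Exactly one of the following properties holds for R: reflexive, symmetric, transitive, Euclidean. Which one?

transitive

Reflexive: no — a is not related to itself.
Symmetric: no — a R c but not c R a.
Transitive: yes — every two-step R-path is closed by a direct edge.
Euclidean: no — a R c and a R f, but not c R f.
Only transitive holds.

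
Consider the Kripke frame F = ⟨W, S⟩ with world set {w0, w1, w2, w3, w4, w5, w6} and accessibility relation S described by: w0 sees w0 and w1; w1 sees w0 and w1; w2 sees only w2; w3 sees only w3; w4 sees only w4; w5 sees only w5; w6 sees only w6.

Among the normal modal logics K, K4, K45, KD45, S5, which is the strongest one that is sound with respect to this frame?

S5

Transitive (axiom 4): yes — every two-step S-path is closed by a direct edge.
Euclidean (axiom 5): yes — any two successors of a common world are S-related.
Serial (axiom D): yes — every world has a successor (e.g. w0 S w0).
Reflexive (axiom T): yes — every world is S-related to itself.
So F validates K, K4, K45, KD45, S5. The strongest is S5.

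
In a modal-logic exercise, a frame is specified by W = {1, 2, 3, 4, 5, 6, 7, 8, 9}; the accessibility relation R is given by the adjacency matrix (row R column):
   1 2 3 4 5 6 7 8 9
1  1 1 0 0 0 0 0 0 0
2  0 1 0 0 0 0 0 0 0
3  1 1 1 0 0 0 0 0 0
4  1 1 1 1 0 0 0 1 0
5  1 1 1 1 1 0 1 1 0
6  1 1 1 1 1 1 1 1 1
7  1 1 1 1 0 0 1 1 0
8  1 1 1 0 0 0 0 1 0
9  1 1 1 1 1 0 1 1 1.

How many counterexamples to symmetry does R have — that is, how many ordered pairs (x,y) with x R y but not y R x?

36

Enumerating: (1,2), (3,1), (3,2), (4,1), (4,2), (4,3), (4,8), (5,1), (5,2), (5,3), (5,4), (5,7), … and 24 more.
Total: 36.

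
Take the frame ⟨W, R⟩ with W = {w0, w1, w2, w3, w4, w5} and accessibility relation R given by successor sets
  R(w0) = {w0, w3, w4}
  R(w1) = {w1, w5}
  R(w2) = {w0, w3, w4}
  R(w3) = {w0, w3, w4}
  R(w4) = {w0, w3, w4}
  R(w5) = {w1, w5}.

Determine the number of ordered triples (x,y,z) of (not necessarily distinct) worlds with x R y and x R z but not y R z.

R is Euclidean; there are no such tuples.

0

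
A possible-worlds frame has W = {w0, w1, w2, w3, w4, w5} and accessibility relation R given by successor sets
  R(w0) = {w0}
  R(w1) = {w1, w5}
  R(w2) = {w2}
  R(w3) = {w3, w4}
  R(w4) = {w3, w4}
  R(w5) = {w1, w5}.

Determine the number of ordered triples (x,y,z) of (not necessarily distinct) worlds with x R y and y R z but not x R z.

0

R is transitive; there are no such tuples.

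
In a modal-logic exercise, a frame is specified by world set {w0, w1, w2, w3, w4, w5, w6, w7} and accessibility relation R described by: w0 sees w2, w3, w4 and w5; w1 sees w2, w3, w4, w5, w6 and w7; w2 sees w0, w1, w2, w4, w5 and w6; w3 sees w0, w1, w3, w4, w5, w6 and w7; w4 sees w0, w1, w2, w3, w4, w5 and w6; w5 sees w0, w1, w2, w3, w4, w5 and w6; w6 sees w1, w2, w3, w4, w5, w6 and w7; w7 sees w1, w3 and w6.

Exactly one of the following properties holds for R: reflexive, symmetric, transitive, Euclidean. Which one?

Reflexive: no — w0 is not related to itself.
Symmetric: yes — every pair in R has its reverse in R.
Transitive: no — w0 R w2 and w2 R w1, but not w0 R w1.
Euclidean: no — w0 R w2 and w0 R w3, but not w2 R w3.
Only symmetric holds.

symmetric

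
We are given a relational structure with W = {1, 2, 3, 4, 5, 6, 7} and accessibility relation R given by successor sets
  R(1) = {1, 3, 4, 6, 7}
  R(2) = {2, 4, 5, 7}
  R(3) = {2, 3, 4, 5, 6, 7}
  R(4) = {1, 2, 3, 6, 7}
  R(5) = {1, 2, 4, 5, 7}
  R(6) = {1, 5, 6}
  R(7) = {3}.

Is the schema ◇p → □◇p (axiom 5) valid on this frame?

No

The schema 5 characterises exactly the Euclidean frames.
Euclidean: no — 1 R 6 and 1 R 3, but not 6 R 3.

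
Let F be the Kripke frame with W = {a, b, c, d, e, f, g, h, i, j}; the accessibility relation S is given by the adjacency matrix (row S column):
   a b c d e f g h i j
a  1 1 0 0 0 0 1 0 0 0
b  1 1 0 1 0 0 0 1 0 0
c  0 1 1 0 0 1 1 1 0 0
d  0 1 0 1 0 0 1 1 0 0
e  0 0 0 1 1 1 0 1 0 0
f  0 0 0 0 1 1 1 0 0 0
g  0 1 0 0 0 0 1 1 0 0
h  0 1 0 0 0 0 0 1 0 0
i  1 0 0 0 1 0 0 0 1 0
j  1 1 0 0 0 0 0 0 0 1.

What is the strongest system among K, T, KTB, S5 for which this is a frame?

T

Reflexive (axiom T): yes — every world is S-related to itself.
Symmetric (axiom B): no — a S g but not g S a.
Euclidean (axiom 5): no — a S b and a S g, but not b S g.
So F validates K, T; KTB would additionally require S to be symmetric. The strongest is T.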